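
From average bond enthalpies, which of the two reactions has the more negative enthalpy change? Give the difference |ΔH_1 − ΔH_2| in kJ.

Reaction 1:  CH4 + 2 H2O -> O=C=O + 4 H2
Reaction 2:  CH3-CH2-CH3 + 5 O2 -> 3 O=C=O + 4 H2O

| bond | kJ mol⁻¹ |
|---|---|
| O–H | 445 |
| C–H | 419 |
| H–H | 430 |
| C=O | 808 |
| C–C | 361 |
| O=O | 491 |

Reaction 1:
  Bonds broken (reactants):
    C–H: 4 × 419 = 1676
    O–H: 4 × 445 = 1780
    Σ(broken) = 3456 kJ
  Bonds formed (products):
    C=O: 2 × 808 = 1616
    H–H: 4 × 430 = 1720
    Σ(formed) = 3336 kJ
  ΔH_1 = 3456 − 3336 = +120 kJ
Reaction 2:
  Bonds broken (reactants):
    C–C: 2 × 361 = 722
    C–H: 8 × 419 = 3352
    O=O: 5 × 491 = 2455
    Σ(broken) = 6529 kJ
  Bonds formed (products):
    C=O: 6 × 808 = 4848
    O–H: 8 × 445 = 3560
    Σ(formed) = 8408 kJ
  ΔH_2 = 6529 − 8408 = −1879 kJ
ΔH_1 − ΔH_2 = +1999 kJ, so reaction 2 has the more negative ΔH; |ΔH_1 − ΔH_2| = 1999 kJ.

Reaction 2, by 1999 kJ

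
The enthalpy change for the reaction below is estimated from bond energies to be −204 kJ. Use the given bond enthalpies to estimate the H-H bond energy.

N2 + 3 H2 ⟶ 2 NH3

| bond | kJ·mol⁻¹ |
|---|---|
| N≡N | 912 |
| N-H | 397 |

D(H-H) ≈ 422 kJ/mol

Let D be the H-H bond energy.
Σ(broken) = 3×D + 1×912 = 912 + 3D
Σ(formed) = 6×397 = 2382
ΔH = Σ(broken) − Σ(formed) = (912 + 3D) − (2382) = −1470 + 3D
Setting this equal to −204 kJ gives 3D = 1266, so D = 422 kJ/mol.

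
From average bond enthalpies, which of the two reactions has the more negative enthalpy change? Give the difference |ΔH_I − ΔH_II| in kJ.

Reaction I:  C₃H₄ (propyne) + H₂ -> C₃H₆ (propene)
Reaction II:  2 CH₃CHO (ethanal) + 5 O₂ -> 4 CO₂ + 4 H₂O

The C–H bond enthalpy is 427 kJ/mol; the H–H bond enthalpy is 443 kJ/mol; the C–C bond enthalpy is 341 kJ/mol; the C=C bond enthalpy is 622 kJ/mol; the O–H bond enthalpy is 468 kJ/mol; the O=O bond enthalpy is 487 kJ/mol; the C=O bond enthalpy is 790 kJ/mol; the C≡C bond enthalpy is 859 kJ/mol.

Reaction II, by 1777 kJ

Reaction I:
  Bonds broken (reactants):
    C≡C: 1 × 859 = 859
    C–C: 1 × 341 = 341
    C–H: 4 × 427 = 1708
    H–H: 1 × 443 = 443
    Σ(broken) = 3351 kJ
  Bonds formed (products):
    C–C: 1 × 341 = 341
    C–H: 6 × 427 = 2562
    C=C: 1 × 622 = 622
    Σ(formed) = 3525 kJ
  ΔH_I = 3351 − 3525 = −174 kJ
Reaction II:
  Bonds broken (reactants):
    C–C: 2 × 341 = 682
    C–H: 8 × 427 = 3416
    C=O: 2 × 790 = 1580
    O=O: 5 × 487 = 2435
    Σ(broken) = 8113 kJ
  Bonds formed (products):
    C=O: 8 × 790 = 6320
    O–H: 8 × 468 = 3744
    Σ(formed) = 10064 kJ
  ΔH_II = 8113 − 10064 = −1951 kJ
ΔH_I − ΔH_II = +1777 kJ, so reaction II has the more negative ΔH; |ΔH_I − ΔH_II| = 1777 kJ.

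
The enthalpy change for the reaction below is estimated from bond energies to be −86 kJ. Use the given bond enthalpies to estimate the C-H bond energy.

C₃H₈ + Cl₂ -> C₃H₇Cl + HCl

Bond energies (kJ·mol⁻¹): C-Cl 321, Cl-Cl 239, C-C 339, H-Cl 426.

Let D be the C-H bond energy.
Σ(broken) = 2×339 + 8×D + 1×239 = 917 + 8D
Σ(formed) = 2×339 + 1×321 + 7×D + 1×426 = 1425 + 7D
ΔH = Σ(broken) − Σ(formed) = (917 + 8D) − (1425 + 7D) = −508 + D
Setting this equal to −86 kJ gives D = 422 kJ/mol.

D(C-H) ≈ 422 kJ/mol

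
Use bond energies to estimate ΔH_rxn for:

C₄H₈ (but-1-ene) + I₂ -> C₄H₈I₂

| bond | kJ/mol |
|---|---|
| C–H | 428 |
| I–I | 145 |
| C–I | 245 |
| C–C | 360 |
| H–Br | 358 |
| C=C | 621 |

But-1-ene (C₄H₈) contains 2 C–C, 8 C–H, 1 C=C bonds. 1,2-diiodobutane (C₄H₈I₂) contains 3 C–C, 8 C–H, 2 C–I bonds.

ΔH ≈ −84 kJ

Bonds broken (reactants):
  C–C: 2 × 360 = 720
  C–H: 8 × 428 = 3424
  C=C: 1 × 621 = 621
  I–I: 1 × 145 = 145
  Σ(broken) = 4910 kJ
Bonds formed (products):
  C–C: 3 × 360 = 1080
  C–H: 8 × 428 = 3424
  C–I: 2 × 245 = 490
  Σ(formed) = 4994 kJ
ΔH = Σ(broken) − Σ(formed) = 4910 − 4994 = −84 kJ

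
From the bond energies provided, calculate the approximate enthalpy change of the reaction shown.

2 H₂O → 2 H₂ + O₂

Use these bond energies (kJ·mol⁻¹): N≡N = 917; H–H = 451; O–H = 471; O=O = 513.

Bonds broken (reactants):
  O–H: 4 × 471 = 1884
  Σ(broken) = 1884 kJ
Bonds formed (products):
  H–H: 2 × 451 = 902
  O=O: 1 × 513 = 513
  Σ(formed) = 1415 kJ
ΔH = Σ(broken) − Σ(formed) = 1884 − 1415 = +469 kJ

ΔH ≈ +469 kJ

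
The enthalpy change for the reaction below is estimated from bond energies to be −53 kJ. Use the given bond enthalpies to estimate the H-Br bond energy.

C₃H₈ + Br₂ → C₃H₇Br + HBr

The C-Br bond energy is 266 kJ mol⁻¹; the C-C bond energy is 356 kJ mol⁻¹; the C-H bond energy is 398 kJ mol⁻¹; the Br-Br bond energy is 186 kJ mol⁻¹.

D(H-Br) ≈ 371 kJ/mol

Let D be the H-Br bond energy.
Σ(broken) = 1×186 + 2×356 + 8×398 = 4082
Σ(formed) = 1×266 + 2×356 + 7×398 + 1×D = 3764 + D
ΔH = Σ(broken) − Σ(formed) = (4082) − (3764 + D) = +318 − D
Setting this equal to −53 kJ gives D = 371 kJ/mol.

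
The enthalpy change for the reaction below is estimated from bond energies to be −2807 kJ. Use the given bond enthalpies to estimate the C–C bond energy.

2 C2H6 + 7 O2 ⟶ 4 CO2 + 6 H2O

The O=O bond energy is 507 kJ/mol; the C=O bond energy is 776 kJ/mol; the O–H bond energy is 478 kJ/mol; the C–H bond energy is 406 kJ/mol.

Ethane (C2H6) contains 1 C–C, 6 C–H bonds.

D(C–C) ≈ 358 kJ/mol

Let D be the C–C bond energy.
Σ(broken) = 2×D + 12×406 + 7×507 = 8421 + 2D
Σ(formed) = 8×776 + 12×478 = 11944
ΔH = Σ(broken) − Σ(formed) = (8421 + 2D) − (11944) = −3523 + 2D
Setting this equal to −2807 kJ gives 2D = 716, so D = 358 kJ/mol.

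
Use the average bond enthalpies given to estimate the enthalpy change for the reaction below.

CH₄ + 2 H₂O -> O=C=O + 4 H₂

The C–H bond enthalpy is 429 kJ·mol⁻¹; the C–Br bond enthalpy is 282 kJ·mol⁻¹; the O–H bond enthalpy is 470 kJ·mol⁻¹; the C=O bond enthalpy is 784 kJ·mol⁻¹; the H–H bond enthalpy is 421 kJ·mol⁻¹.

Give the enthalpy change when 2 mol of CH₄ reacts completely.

Bonds broken (reactants):
  C–H: 4 × 429 = 1716
  O–H: 4 × 470 = 1880
  Σ(broken) = 3596 kJ
Bonds formed (products):
  C=O: 2 × 784 = 1568
  H–H: 4 × 421 = 1684
  Σ(formed) = 3252 kJ
ΔH = Σ(broken) − Σ(formed) = 3596 − 3252 = +344 kJ
For 2× the reaction as written: 2 × (+344) = +688 kJ

ΔH = +688 kJ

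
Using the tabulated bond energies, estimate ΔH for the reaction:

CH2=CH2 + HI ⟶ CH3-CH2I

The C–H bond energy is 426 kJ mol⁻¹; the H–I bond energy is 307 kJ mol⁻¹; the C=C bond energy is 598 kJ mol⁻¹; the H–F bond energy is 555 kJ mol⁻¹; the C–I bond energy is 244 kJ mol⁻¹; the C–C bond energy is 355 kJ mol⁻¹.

ΔH ≈ −120 kJ

Bonds broken (reactants):
  C–H: 4 × 426 = 1704
  C=C: 1 × 598 = 598
  H–I: 1 × 307 = 307
  Σ(broken) = 2609 kJ
Bonds formed (products):
  C–C: 1 × 355 = 355
  C–H: 5 × 426 = 2130
  C–I: 1 × 244 = 244
  Σ(formed) = 2729 kJ
ΔH = Σ(broken) − Σ(formed) = 2609 − 2729 = −120 kJ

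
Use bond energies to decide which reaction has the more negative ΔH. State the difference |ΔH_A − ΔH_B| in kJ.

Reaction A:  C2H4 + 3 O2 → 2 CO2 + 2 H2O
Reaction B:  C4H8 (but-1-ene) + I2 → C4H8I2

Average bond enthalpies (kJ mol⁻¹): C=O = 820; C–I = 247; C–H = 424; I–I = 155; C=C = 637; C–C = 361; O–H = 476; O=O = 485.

Reaction A:
  Bonds broken (reactants):
    C–H: 4 × 424 = 1696
    C=C: 1 × 637 = 637
    O=O: 3 × 485 = 1455
    Σ(broken) = 3788 kJ
  Bonds formed (products):
    C=O: 4 × 820 = 3280
    O–H: 4 × 476 = 1904
    Σ(formed) = 5184 kJ
  ΔH_A = 3788 − 5184 = −1396 kJ
Reaction B:
  Bonds broken (reactants):
    C–C: 2 × 361 = 722
    C–H: 8 × 424 = 3392
    C=C: 1 × 637 = 637
    I–I: 1 × 155 = 155
    Σ(broken) = 4906 kJ
  Bonds formed (products):
    C–C: 3 × 361 = 1083
    C–H: 8 × 424 = 3392
    C–I: 2 × 247 = 494
    Σ(formed) = 4969 kJ
  ΔH_B = 4906 − 4969 = −63 kJ
ΔH_A − ΔH_B = −1333 kJ, so reaction A has the more negative ΔH; |ΔH_A − ΔH_B| = 1333 kJ.

Reaction A, by 1333 kJ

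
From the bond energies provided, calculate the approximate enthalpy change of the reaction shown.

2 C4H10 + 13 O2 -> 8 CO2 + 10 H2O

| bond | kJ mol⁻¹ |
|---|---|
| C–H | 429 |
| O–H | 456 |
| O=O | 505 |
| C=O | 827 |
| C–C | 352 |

ΔH ≈ −5095 kJ

Bonds broken (reactants):
  C–C: 6 × 352 = 2112
  C–H: 20 × 429 = 8580
  O=O: 13 × 505 = 6565
  Σ(broken) = 17257 kJ
Bonds formed (products):
  C=O: 16 × 827 = 13232
  O–H: 20 × 456 = 9120
  Σ(formed) = 22352 kJ
ΔH = Σ(broken) − Σ(formed) = 17257 − 22352 = −5095 kJ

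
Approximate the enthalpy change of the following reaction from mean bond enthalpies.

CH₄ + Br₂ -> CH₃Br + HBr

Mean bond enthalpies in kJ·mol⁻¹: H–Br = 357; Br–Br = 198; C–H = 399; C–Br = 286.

Bonds broken (reactants):
  Br–Br: 1 × 198 = 198
  C–H: 4 × 399 = 1596
  Σ(broken) = 1794 kJ
Bonds formed (products):
  C–Br: 1 × 286 = 286
  C–H: 3 × 399 = 1197
  H–Br: 1 × 357 = 357
  Σ(formed) = 1840 kJ
ΔH = Σ(broken) − Σ(formed) = 1794 − 1840 = −46 kJ

ΔH ≈ −46 kJ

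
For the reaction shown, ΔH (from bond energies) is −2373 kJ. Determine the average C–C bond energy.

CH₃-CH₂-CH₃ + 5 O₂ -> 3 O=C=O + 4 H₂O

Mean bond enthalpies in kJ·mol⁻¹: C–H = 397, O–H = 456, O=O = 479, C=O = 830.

D(C–C) ≈ 342 kJ/mol

Let D be the C–C bond energy.
Σ(broken) = 2×D + 8×397 + 5×479 = 5571 + 2D
Σ(formed) = 6×830 + 8×456 = 8628
ΔH = Σ(broken) − Σ(formed) = (5571 + 2D) − (8628) = −3057 + 2D
Setting this equal to −2373 kJ gives 2D = 684, so D = 342 kJ/mol.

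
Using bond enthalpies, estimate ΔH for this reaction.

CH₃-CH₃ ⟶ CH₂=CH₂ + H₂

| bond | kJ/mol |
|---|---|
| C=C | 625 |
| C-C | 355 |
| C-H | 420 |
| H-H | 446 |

ΔH ≈ +124 kJ

Bonds broken (reactants):
  C-C: 1 × 355 = 355
  C-H: 6 × 420 = 2520
  Σ(broken) = 2875 kJ
Bonds formed (products):
  C-H: 4 × 420 = 1680
  C=C: 1 × 625 = 625
  H-H: 1 × 446 = 446
  Σ(formed) = 2751 kJ
ΔH = Σ(broken) − Σ(formed) = 2875 − 2751 = +124 kJ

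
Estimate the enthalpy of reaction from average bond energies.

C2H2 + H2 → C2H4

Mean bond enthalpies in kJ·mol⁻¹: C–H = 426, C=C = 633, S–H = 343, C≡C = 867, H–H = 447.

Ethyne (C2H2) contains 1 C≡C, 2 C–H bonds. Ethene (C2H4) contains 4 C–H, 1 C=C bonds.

Bonds broken (reactants):
  C≡C: 1 × 867 = 867
  C–H: 2 × 426 = 852
  H–H: 1 × 447 = 447
  Σ(broken) = 2166 kJ
Bonds formed (products):
  C–H: 4 × 426 = 1704
  C=C: 1 × 633 = 633
  Σ(formed) = 2337 kJ
ΔH = Σ(broken) − Σ(formed) = 2166 − 2337 = −171 kJ

ΔH ≈ −171 kJ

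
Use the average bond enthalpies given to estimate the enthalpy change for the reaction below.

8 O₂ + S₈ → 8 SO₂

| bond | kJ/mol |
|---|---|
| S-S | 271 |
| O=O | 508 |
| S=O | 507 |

ΔH ≈ −1880 kJ

Bonds broken (reactants):
  O=O: 8 × 508 = 4064
  S-S: 8 × 271 = 2168
  Σ(broken) = 6232 kJ
Bonds formed (products):
  S=O: 16 × 507 = 8112
  Σ(formed) = 8112 kJ
ΔH = Σ(broken) − Σ(formed) = 6232 − 8112 = −1880 kJ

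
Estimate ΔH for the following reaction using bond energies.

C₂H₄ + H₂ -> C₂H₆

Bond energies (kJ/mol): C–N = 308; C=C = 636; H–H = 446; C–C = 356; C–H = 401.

ΔH ≈ −76 kJ

Bonds broken (reactants):
  C–H: 4 × 401 = 1604
  C=C: 1 × 636 = 636
  H–H: 1 × 446 = 446
  Σ(broken) = 2686 kJ
Bonds formed (products):
  C–C: 1 × 356 = 356
  C–H: 6 × 401 = 2406
  Σ(formed) = 2762 kJ
ΔH = Σ(broken) − Σ(formed) = 2686 − 2762 = −76 kJ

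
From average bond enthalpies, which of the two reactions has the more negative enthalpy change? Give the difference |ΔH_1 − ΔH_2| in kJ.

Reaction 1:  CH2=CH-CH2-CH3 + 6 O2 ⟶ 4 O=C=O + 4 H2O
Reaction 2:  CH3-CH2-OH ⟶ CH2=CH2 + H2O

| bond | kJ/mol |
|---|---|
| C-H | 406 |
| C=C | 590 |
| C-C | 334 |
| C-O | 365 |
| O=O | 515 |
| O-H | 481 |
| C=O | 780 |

Reaction 1:
  Bonds broken (reactants):
    C-C: 2 × 334 = 668
    C-H: 8 × 406 = 3248
    C=C: 1 × 590 = 590
    O=O: 6 × 515 = 3090
    Σ(broken) = 7596 kJ
  Bonds formed (products):
    C=O: 8 × 780 = 6240
    O-H: 8 × 481 = 3848
    Σ(formed) = 10088 kJ
  ΔH_1 = 7596 − 10088 = −2492 kJ
Reaction 2:
  Bonds broken (reactants):
    C-C: 1 × 334 = 334
    C-H: 5 × 406 = 2030
    C-O: 1 × 365 = 365
    O-H: 1 × 481 = 481
    Σ(broken) = 3210 kJ
  Bonds formed (products):
    C-H: 4 × 406 = 1624
    C=C: 1 × 590 = 590
    O-H: 2 × 481 = 962
    Σ(formed) = 3176 kJ
  ΔH_2 = 3210 − 3176 = +34 kJ
ΔH_1 − ΔH_2 = −2526 kJ, so reaction 1 has the more negative ΔH; |ΔH_1 − ΔH_2| = 2526 kJ.

Reaction 1, by 2526 kJ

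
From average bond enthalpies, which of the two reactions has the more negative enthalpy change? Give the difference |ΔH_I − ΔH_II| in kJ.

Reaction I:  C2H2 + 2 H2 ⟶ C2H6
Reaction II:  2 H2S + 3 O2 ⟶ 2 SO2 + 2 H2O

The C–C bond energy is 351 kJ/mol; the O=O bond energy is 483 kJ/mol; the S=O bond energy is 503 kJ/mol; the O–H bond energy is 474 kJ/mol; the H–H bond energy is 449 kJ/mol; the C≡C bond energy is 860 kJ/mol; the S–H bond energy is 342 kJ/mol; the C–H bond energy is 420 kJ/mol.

Reaction I:
  Bonds broken (reactants):
    C≡C: 1 × 860 = 860
    C–H: 2 × 420 = 840
    H–H: 2 × 449 = 898
    Σ(broken) = 2598 kJ
  Bonds formed (products):
    C–C: 1 × 351 = 351
    C–H: 6 × 420 = 2520
    Σ(formed) = 2871 kJ
  ΔH_I = 2598 − 2871 = −273 kJ
Reaction II:
  Bonds broken (reactants):
    O=O: 3 × 483 = 1449
    S–H: 4 × 342 = 1368
    Σ(broken) = 2817 kJ
  Bonds formed (products):
    O–H: 4 × 474 = 1896
    S=O: 4 × 503 = 2012
    Σ(formed) = 3908 kJ
  ΔH_II = 2817 − 3908 = −1091 kJ
ΔH_I − ΔH_II = +818 kJ, so reaction II has the more negative ΔH; |ΔH_I − ΔH_II| = 818 kJ.

Reaction II, by 818 kJ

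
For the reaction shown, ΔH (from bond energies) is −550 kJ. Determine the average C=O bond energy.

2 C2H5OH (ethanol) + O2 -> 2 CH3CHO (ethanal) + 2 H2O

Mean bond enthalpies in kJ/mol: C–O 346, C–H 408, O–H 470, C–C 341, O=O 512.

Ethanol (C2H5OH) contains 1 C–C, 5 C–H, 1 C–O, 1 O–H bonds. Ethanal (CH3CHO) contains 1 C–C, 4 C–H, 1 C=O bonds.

D(C=O) ≈ 815 kJ/mol

Let D be the C=O bond energy.
Σ(broken) = 2×341 + 10×408 + 2×346 + 2×470 + 1×512 = 6906
Σ(formed) = 2×341 + 8×408 + 2×D + 4×470 = 5826 + 2D
ΔH = Σ(broken) − Σ(formed) = (6906) − (5826 + 2D) = +1080 − 2D
Setting this equal to −550 kJ gives 2D = 1630, so D = 815 kJ/mol.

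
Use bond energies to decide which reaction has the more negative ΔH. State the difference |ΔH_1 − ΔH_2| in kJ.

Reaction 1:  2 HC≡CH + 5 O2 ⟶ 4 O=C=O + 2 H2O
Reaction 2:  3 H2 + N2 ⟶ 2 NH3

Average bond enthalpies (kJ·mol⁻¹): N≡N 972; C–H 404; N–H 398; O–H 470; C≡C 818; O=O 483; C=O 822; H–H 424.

Reaction 1, by 2645 kJ

Reaction 1:
  Bonds broken (reactants):
    C≡C: 2 × 818 = 1636
    C–H: 4 × 404 = 1616
    O=O: 5 × 483 = 2415
    Σ(broken) = 5667 kJ
  Bonds formed (products):
    C=O: 8 × 822 = 6576
    O–H: 4 × 470 = 1880
    Σ(formed) = 8456 kJ
  ΔH_1 = 5667 − 8456 = −2789 kJ
Reaction 2:
  Bonds broken (reactants):
    H–H: 3 × 424 = 1272
    N≡N: 1 × 972 = 972
    Σ(broken) = 2244 kJ
  Bonds formed (products):
    N–H: 6 × 398 = 2388
    Σ(formed) = 2388 kJ
  ΔH_2 = 2244 − 2388 = −144 kJ
ΔH_1 − ΔH_2 = −2645 kJ, so reaction 1 has the more negative ΔH; |ΔH_1 − ΔH_2| = 2645 kJ.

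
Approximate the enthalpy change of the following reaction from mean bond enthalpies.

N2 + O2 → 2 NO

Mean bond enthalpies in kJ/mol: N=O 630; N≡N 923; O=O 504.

ΔH ≈ +167 kJ

Bonds broken (reactants):
  N≡N: 1 × 923 = 923
  O=O: 1 × 504 = 504
  Σ(broken) = 1427 kJ
Bonds formed (products):
  N=O: 2 × 630 = 1260
  Σ(formed) = 1260 kJ
ΔH = Σ(broken) − Σ(formed) = 1427 − 1260 = +167 kJ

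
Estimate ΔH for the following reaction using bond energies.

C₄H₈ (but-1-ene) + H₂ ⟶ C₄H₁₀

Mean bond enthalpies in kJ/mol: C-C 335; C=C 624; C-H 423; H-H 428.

ΔH ≈ −129 kJ

Bonds broken (reactants):
  C-C: 2 × 335 = 670
  C-H: 8 × 423 = 3384
  C=C: 1 × 624 = 624
  H-H: 1 × 428 = 428
  Σ(broken) = 5106 kJ
Bonds formed (products):
  C-C: 3 × 335 = 1005
  C-H: 10 × 423 = 4230
  Σ(formed) = 5235 kJ
ΔH = Σ(broken) − Σ(formed) = 5106 − 5235 = −129 kJ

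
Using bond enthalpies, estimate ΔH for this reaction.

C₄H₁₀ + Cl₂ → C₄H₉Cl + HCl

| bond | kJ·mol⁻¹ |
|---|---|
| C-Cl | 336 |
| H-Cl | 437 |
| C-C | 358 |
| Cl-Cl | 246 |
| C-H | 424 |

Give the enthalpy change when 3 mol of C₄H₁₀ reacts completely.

ΔH = −309 kJ

Bonds broken (reactants):
  C-C: 3 × 358 = 1074
  C-H: 10 × 424 = 4240
  Cl-Cl: 1 × 246 = 246
  Σ(broken) = 5560 kJ
Bonds formed (products):
  C-C: 3 × 358 = 1074
  C-Cl: 1 × 336 = 336
  C-H: 9 × 424 = 3816
  H-Cl: 1 × 437 = 437
  Σ(formed) = 5663 kJ
ΔH = Σ(broken) − Σ(formed) = 5560 − 5663 = −103 kJ
For 3× the reaction as written: 3 × (−103) = −309 kJ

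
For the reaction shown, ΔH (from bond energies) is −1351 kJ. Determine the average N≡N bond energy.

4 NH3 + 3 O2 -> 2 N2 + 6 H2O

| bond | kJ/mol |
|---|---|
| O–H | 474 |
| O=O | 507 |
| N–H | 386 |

Let D be the N≡N bond energy.
Σ(broken) = 12×386 + 3×507 = 6153
Σ(formed) = 2×D + 12×474 = 5688 + 2D
ΔH = Σ(broken) − Σ(formed) = (6153) − (5688 + 2D) = +465 − 2D
Setting this equal to −1351 kJ gives 2D = 1816, so D = 908 kJ/mol.

D(N≡N) ≈ 908 kJ/mol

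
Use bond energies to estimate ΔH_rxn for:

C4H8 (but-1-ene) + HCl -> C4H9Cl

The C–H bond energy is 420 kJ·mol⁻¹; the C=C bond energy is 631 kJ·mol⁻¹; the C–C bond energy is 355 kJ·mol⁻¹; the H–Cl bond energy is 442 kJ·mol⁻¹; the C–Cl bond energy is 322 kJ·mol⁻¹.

Bonds broken (reactants):
  C–C: 2 × 355 = 710
  C–H: 8 × 420 = 3360
  C=C: 1 × 631 = 631
  H–Cl: 1 × 442 = 442
  Σ(broken) = 5143 kJ
Bonds formed (products):
  C–C: 3 × 355 = 1065
  C–Cl: 1 × 322 = 322
  C–H: 9 × 420 = 3780
  Σ(formed) = 5167 kJ
ΔH = Σ(broken) − Σ(formed) = 5143 − 5167 = −24 kJ

ΔH ≈ −24 kJ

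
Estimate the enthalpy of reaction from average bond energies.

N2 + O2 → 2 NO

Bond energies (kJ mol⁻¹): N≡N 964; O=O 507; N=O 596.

ΔH ≈ +279 kJ

Bonds broken (reactants):
  N≡N: 1 × 964 = 964
  O=O: 1 × 507 = 507
  Σ(broken) = 1471 kJ
Bonds formed (products):
  N=O: 2 × 596 = 1192
  Σ(formed) = 1192 kJ
ΔH = Σ(broken) − Σ(formed) = 1471 − 1192 = +279 kJ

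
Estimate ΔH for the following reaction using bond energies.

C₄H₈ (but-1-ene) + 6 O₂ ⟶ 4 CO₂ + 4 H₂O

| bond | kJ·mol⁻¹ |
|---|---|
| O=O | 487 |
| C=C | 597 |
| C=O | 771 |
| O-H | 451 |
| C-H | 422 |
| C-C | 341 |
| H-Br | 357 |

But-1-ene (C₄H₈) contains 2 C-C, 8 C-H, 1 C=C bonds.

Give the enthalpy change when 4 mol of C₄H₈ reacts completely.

Bonds broken (reactants):
  C-C: 2 × 341 = 682
  C-H: 8 × 422 = 3376
  C=C: 1 × 597 = 597
  O=O: 6 × 487 = 2922
  Σ(broken) = 7577 kJ
Bonds formed (products):
  C=O: 8 × 771 = 6168
  O-H: 8 × 451 = 3608
  Σ(formed) = 9776 kJ
ΔH = Σ(broken) − Σ(formed) = 7577 − 9776 = −2199 kJ
For 4× the reaction as written: 4 × (−2199) = −8796 kJ

ΔH = −8796 kJ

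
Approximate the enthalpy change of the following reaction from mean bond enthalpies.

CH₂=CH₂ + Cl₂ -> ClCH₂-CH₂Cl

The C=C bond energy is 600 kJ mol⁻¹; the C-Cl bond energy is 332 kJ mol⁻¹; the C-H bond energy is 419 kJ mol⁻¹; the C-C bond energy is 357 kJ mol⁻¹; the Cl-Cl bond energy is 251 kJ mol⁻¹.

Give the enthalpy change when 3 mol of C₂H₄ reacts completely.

ΔH = −510 kJ

Bonds broken (reactants):
  C-H: 4 × 419 = 1676
  C=C: 1 × 600 = 600
  Cl-Cl: 1 × 251 = 251
  Σ(broken) = 2527 kJ
Bonds formed (products):
  C-C: 1 × 357 = 357
  C-Cl: 2 × 332 = 664
  C-H: 4 × 419 = 1676
  Σ(formed) = 2697 kJ
ΔH = Σ(broken) − Σ(formed) = 2527 − 2697 = −170 kJ
For 3× the reaction as written: 3 × (−170) = −510 kJ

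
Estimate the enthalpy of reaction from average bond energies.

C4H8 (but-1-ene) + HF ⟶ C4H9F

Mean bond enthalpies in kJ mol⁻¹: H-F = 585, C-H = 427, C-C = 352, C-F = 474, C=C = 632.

ΔH ≈ −36 kJ

Bonds broken (reactants):
  C-C: 2 × 352 = 704
  C-H: 8 × 427 = 3416
  C=C: 1 × 632 = 632
  H-F: 1 × 585 = 585
  Σ(broken) = 5337 kJ
Bonds formed (products):
  C-C: 3 × 352 = 1056
  C-F: 1 × 474 = 474
  C-H: 9 × 427 = 3843
  Σ(formed) = 5373 kJ
ΔH = Σ(broken) − Σ(formed) = 5337 − 5373 = −36 kJ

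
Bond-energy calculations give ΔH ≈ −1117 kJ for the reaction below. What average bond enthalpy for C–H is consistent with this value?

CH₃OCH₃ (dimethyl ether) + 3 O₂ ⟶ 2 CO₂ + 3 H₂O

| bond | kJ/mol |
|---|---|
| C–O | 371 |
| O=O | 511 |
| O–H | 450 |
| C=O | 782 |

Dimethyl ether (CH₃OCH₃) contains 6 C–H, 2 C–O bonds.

Let D be the C–H bond energy.
Σ(broken) = 6×D + 2×371 + 3×511 = 2275 + 6D
Σ(formed) = 4×782 + 6×450 = 5828
ΔH = Σ(broken) − Σ(formed) = (2275 + 6D) − (5828) = −3553 + 6D
Setting this equal to −1117 kJ gives 6D = 2436, so D = 406 kJ/mol.

D(C–H) ≈ 406 kJ/mol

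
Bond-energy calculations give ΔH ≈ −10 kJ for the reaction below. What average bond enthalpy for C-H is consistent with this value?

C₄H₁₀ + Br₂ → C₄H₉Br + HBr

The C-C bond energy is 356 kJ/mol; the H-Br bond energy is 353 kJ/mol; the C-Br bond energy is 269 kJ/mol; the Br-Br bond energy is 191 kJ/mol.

D(C-H) ≈ 421 kJ/mol

Let D be the C-H bond energy.
Σ(broken) = 1×191 + 3×356 + 10×D = 1259 + 10D
Σ(formed) = 1×269 + 3×356 + 9×D + 1×353 = 1690 + 9D
ΔH = Σ(broken) − Σ(formed) = (1259 + 10D) − (1690 + 9D) = −431 + D
Setting this equal to −10 kJ gives D = 421 kJ/mol.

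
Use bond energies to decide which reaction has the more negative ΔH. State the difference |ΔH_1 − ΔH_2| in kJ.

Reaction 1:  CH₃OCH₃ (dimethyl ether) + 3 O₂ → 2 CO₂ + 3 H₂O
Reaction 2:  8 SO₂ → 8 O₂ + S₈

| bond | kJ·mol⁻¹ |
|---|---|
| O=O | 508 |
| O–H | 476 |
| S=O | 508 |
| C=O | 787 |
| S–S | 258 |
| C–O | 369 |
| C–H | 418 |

Reaction 1:
  Bonds broken (reactants):
    C–H: 6 × 418 = 2508
    C–O: 2 × 369 = 738
    O=O: 3 × 508 = 1524
    Σ(broken) = 4770 kJ
  Bonds formed (products):
    C=O: 4 × 787 = 3148
    O–H: 6 × 476 = 2856
    Σ(formed) = 6004 kJ
  ΔH_1 = 4770 − 6004 = −1234 kJ
Reaction 2:
  Bonds broken (reactants):
    S=O: 16 × 508 = 8128
    Σ(broken) = 8128 kJ
  Bonds formed (products):
    O=O: 8 × 508 = 4064
    S–S: 8 × 258 = 2064
    Σ(formed) = 6128 kJ
  ΔH_2 = 8128 − 6128 = +2000 kJ
ΔH_1 − ΔH_2 = −3234 kJ, so reaction 1 has the more negative ΔH; |ΔH_1 − ΔH_2| = 3234 kJ.

Reaction 1, by 3234 kJ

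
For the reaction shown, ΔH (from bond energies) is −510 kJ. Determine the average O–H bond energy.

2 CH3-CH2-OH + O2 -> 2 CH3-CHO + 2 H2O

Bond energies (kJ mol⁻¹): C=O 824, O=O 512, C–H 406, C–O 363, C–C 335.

Let D be the O–H bond energy.
Σ(broken) = 2×335 + 10×406 + 2×363 + 2×D + 1×512 = 5968 + 2D
Σ(formed) = 2×335 + 8×406 + 2×824 + 4×D = 5566 + 4D
ΔH = Σ(broken) − Σ(formed) = (5968 + 2D) − (5566 + 4D) = +402 − 2D
Setting this equal to −510 kJ gives 2D = 912, so D = 456 kJ/mol.

D(O–H) ≈ 456 kJ/mol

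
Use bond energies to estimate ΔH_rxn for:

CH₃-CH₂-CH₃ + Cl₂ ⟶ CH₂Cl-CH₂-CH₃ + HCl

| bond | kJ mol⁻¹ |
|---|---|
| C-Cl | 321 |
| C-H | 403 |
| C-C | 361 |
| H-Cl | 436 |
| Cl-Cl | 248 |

ΔH ≈ −106 kJ

Bonds broken (reactants):
  C-C: 2 × 361 = 722
  C-H: 8 × 403 = 3224
  Cl-Cl: 1 × 248 = 248
  Σ(broken) = 4194 kJ
Bonds formed (products):
  C-C: 2 × 361 = 722
  C-Cl: 1 × 321 = 321
  C-H: 7 × 403 = 2821
  H-Cl: 1 × 436 = 436
  Σ(formed) = 4300 kJ
ΔH = Σ(broken) − Σ(formed) = 4194 − 4300 = −106 kJ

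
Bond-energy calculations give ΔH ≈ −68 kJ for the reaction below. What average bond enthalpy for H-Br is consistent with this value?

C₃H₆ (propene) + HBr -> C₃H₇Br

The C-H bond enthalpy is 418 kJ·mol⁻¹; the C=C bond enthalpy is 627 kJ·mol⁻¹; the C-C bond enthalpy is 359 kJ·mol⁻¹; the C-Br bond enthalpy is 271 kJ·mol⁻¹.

Let D be the H-Br bond energy.
Σ(broken) = 1×359 + 6×418 + 1×627 + 1×D = 3494 + D
Σ(formed) = 1×271 + 2×359 + 7×418 = 3915
ΔH = Σ(broken) − Σ(formed) = (3494 + D) − (3915) = −421 + D
Setting this equal to −68 kJ gives D = 353 kJ/mol.

D(H-Br) ≈ 353 kJ/mol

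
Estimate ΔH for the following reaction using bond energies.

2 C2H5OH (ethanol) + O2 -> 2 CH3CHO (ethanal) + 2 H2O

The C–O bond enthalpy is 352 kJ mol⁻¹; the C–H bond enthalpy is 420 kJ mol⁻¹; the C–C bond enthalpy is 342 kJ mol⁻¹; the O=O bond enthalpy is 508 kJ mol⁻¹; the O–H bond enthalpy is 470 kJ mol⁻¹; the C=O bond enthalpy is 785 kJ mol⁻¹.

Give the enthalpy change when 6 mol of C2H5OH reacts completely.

ΔH = −1374 kJ

Bonds broken (reactants):
  C–C: 2 × 342 = 684
  C–H: 10 × 420 = 4200
  C–O: 2 × 352 = 704
  O–H: 2 × 470 = 940
  O=O: 1 × 508 = 508
  Σ(broken) = 7036 kJ
Bonds formed (products):
  C–C: 2 × 342 = 684
  C–H: 8 × 420 = 3360
  C=O: 2 × 785 = 1570
  O–H: 4 × 470 = 1880
  Σ(formed) = 7494 kJ
ΔH = Σ(broken) − Σ(formed) = 7036 − 7494 = −458 kJ
For 3× the reaction as written: 3 × (−458) = −1374 kJ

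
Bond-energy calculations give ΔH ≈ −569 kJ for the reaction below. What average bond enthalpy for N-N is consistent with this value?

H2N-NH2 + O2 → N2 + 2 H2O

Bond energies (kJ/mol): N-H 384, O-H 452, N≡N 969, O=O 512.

Let D be the N-N bond energy.
Σ(broken) = 4×384 + 1×D + 1×512 = 2048 + D
Σ(formed) = 1×969 + 4×452 = 2777
ΔH = Σ(broken) − Σ(formed) = (2048 + D) − (2777) = −729 + D
Setting this equal to −569 kJ gives D = 160 kJ/mol.

D(N-N) ≈ 160 kJ/mol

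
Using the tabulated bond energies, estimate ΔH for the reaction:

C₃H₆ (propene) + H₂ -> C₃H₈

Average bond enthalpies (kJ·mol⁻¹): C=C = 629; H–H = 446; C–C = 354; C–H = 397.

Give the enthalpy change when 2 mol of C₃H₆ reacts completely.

ΔH = −146 kJ

Bonds broken (reactants):
  C–C: 1 × 354 = 354
  C–H: 6 × 397 = 2382
  C=C: 1 × 629 = 629
  H–H: 1 × 446 = 446
  Σ(broken) = 3811 kJ
Bonds formed (products):
  C–C: 2 × 354 = 708
  C–H: 8 × 397 = 3176
  Σ(formed) = 3884 kJ
ΔH = Σ(broken) − Σ(formed) = 3811 − 3884 = −73 kJ
For 2× the reaction as written: 2 × (−73) = −146 kJ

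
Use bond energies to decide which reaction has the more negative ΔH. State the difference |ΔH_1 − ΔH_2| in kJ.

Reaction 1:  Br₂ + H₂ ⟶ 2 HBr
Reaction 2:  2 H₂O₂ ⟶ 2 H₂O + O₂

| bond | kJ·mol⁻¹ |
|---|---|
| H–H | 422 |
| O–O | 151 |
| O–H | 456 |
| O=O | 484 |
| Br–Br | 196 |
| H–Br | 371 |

Reaction 2, by 58 kJ

Reaction 1:
  Bonds broken (reactants):
    Br–Br: 1 × 196 = 196
    H–H: 1 × 422 = 422
    Σ(broken) = 618 kJ
  Bonds formed (products):
    H–Br: 2 × 371 = 742
    Σ(formed) = 742 kJ
  ΔH_1 = 618 − 742 = −124 kJ
Reaction 2:
  Bonds broken (reactants):
    O–H: 4 × 456 = 1824
    O–O: 2 × 151 = 302
    Σ(broken) = 2126 kJ
  Bonds formed (products):
    O–H: 4 × 456 = 1824
    O=O: 1 × 484 = 484
    Σ(formed) = 2308 kJ
  ΔH_2 = 2126 − 2308 = −182 kJ
ΔH_1 − ΔH_2 = +58 kJ, so reaction 2 has the more negative ΔH; |ΔH_1 − ΔH_2| = 58 kJ.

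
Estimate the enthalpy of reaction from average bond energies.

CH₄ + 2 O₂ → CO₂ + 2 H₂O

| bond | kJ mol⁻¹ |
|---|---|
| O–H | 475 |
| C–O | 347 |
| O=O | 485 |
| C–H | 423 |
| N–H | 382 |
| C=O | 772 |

Bonds broken (reactants):
  C–H: 4 × 423 = 1692
  O=O: 2 × 485 = 970
  Σ(broken) = 2662 kJ
Bonds formed (products):
  C=O: 2 × 772 = 1544
  O–H: 4 × 475 = 1900
  Σ(formed) = 3444 kJ
ΔH = Σ(broken) − Σ(formed) = 2662 − 3444 = −782 kJ

ΔH ≈ −782 kJ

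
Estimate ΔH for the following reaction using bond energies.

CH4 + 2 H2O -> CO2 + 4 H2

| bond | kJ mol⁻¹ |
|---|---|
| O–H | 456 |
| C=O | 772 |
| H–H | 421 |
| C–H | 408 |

ΔH ≈ +228 kJ

Bonds broken (reactants):
  C–H: 4 × 408 = 1632
  O–H: 4 × 456 = 1824
  Σ(broken) = 3456 kJ
Bonds formed (products):
  C=O: 2 × 772 = 1544
  H–H: 4 × 421 = 1684
  Σ(formed) = 3228 kJ
ΔH = Σ(broken) − Σ(formed) = 3456 − 3228 = +228 kJ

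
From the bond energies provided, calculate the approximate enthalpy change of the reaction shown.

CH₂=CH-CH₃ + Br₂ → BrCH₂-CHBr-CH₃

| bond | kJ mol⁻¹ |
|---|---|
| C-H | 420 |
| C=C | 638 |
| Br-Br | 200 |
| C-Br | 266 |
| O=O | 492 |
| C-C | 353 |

ΔH ≈ −47 kJ

Bonds broken (reactants):
  Br-Br: 1 × 200 = 200
  C-C: 1 × 353 = 353
  C-H: 6 × 420 = 2520
  C=C: 1 × 638 = 638
  Σ(broken) = 3711 kJ
Bonds formed (products):
  C-Br: 2 × 266 = 532
  C-C: 2 × 353 = 706
  C-H: 6 × 420 = 2520
  Σ(formed) = 3758 kJ
ΔH = Σ(broken) − Σ(formed) = 3711 − 3758 = −47 kJ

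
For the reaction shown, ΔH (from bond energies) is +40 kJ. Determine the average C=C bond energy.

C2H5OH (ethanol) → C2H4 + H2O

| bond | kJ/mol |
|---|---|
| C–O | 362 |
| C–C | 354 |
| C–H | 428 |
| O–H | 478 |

Let D be the C=C bond energy.
Σ(broken) = 1×354 + 5×428 + 1×362 + 1×478 = 3334
Σ(formed) = 4×428 + 1×D + 2×478 = 2668 + D
ΔH = Σ(broken) − Σ(formed) = (3334) − (2668 + D) = +666 − D
Setting this equal to +40 kJ gives D = 626 kJ/mol.

D(C=C) ≈ 626 kJ/mol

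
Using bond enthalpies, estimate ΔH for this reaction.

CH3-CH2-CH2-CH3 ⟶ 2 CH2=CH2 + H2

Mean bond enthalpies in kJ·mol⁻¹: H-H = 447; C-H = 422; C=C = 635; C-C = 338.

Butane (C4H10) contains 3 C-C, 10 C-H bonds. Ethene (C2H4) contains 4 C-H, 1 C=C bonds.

ΔH ≈ +141 kJ

Bonds broken (reactants):
  C-C: 3 × 338 = 1014
  C-H: 10 × 422 = 4220
  Σ(broken) = 5234 kJ
Bonds formed (products):
  C-H: 8 × 422 = 3376
  C=C: 2 × 635 = 1270
  H-H: 1 × 447 = 447
  Σ(formed) = 5093 kJ
ΔH = Σ(broken) − Σ(formed) = 5234 − 5093 = +141 kJ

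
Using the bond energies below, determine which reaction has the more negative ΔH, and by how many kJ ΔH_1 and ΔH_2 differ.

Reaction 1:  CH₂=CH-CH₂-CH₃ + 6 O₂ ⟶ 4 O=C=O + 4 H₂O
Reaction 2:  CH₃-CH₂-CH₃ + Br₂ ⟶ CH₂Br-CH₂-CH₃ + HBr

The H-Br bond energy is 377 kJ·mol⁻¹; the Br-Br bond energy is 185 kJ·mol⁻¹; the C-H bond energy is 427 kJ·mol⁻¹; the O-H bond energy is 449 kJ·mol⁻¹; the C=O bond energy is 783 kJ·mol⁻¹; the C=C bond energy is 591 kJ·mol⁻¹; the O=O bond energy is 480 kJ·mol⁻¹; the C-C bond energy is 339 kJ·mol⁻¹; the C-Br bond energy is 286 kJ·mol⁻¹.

Reaction 1:
  Bonds broken (reactants):
    C-C: 2 × 339 = 678
    C-H: 8 × 427 = 3416
    C=C: 1 × 591 = 591
    O=O: 6 × 480 = 2880
    Σ(broken) = 7565 kJ
  Bonds formed (products):
    C=O: 8 × 783 = 6264
    O-H: 8 × 449 = 3592
    Σ(formed) = 9856 kJ
  ΔH_1 = 7565 − 9856 = −2291 kJ
Reaction 2:
  Bonds broken (reactants):
    Br-Br: 1 × 185 = 185
    C-C: 2 × 339 = 678
    C-H: 8 × 427 = 3416
    Σ(broken) = 4279 kJ
  Bonds formed (products):
    C-Br: 1 × 286 = 286
    C-C: 2 × 339 = 678
    C-H: 7 × 427 = 2989
    H-Br: 1 × 377 = 377
    Σ(formed) = 4330 kJ
  ΔH_2 = 4279 − 4330 = −51 kJ
ΔH_1 − ΔH_2 = −2240 kJ, so reaction 1 has the more negative ΔH; |ΔH_1 − ΔH_2| = 2240 kJ.

Reaction 1, by 2240 kJ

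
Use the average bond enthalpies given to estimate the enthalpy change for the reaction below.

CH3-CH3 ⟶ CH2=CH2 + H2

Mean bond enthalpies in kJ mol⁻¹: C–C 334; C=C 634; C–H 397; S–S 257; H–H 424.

ΔH ≈ +70 kJ

Bonds broken (reactants):
  C–C: 1 × 334 = 334
  C–H: 6 × 397 = 2382
  Σ(broken) = 2716 kJ
Bonds formed (products):
  C–H: 4 × 397 = 1588
  C=C: 1 × 634 = 634
  H–H: 1 × 424 = 424
  Σ(formed) = 2646 kJ
ΔH = Σ(broken) − Σ(formed) = 2716 − 2646 = +70 kJ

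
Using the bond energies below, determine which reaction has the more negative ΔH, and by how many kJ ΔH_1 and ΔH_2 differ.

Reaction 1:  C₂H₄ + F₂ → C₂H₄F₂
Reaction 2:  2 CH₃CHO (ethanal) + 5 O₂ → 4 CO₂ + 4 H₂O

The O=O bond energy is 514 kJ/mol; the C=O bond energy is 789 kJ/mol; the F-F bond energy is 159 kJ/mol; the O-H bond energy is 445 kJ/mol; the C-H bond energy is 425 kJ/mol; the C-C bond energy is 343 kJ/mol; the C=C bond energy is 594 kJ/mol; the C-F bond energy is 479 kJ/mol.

Reaction 1:
  Bonds broken (reactants):
    C-H: 4 × 425 = 1700
    C=C: 1 × 594 = 594
    F-F: 1 × 159 = 159
    Σ(broken) = 2453 kJ
  Bonds formed (products):
    C-C: 1 × 343 = 343
    C-F: 2 × 479 = 958
    C-H: 4 × 425 = 1700
    Σ(formed) = 3001 kJ
  ΔH_1 = 2453 − 3001 = −548 kJ
Reaction 2:
  Bonds broken (reactants):
    C-C: 2 × 343 = 686
    C-H: 8 × 425 = 3400
    C=O: 2 × 789 = 1578
    O=O: 5 × 514 = 2570
    Σ(broken) = 8234 kJ
  Bonds formed (products):
    C=O: 8 × 789 = 6312
    O-H: 8 × 445 = 3560
    Σ(formed) = 9872 kJ
  ΔH_2 = 8234 − 9872 = −1638 kJ
ΔH_1 − ΔH_2 = +1090 kJ, so reaction 2 has the more negative ΔH; |ΔH_1 − ΔH_2| = 1090 kJ.

Reaction 2, by 1090 kJ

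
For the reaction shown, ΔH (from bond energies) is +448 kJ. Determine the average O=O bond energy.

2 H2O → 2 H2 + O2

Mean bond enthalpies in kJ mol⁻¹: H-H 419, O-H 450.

D(O=O) ≈ 514 kJ/mol

Let D be the O=O bond energy.
Σ(broken) = 4×450 = 1800
Σ(formed) = 2×419 + 1×D = 838 + D
ΔH = Σ(broken) − Σ(formed) = (1800) − (838 + D) = +962 − D
Setting this equal to +448 kJ gives D = 514 kJ/mol.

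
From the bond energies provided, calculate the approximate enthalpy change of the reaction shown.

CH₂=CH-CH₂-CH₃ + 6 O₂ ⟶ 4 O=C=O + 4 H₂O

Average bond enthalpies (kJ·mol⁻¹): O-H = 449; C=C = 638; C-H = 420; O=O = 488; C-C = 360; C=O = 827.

ΔH ≈ −2562 kJ

Bonds broken (reactants):
  C-C: 2 × 360 = 720
  C-H: 8 × 420 = 3360
  C=C: 1 × 638 = 638
  O=O: 6 × 488 = 2928
  Σ(broken) = 7646 kJ
Bonds formed (products):
  C=O: 8 × 827 = 6616
  O-H: 8 × 449 = 3592
  Σ(formed) = 10208 kJ
ΔH = Σ(broken) − Σ(formed) = 7646 − 10208 = −2562 kJ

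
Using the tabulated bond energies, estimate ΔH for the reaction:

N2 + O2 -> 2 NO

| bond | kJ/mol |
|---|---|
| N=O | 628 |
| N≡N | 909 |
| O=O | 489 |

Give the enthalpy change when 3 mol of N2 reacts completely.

ΔH = +426 kJ

Bonds broken (reactants):
  N≡N: 1 × 909 = 909
  O=O: 1 × 489 = 489
  Σ(broken) = 1398 kJ
Bonds formed (products):
  N=O: 2 × 628 = 1256
  Σ(formed) = 1256 kJ
ΔH = Σ(broken) − Σ(formed) = 1398 − 1256 = +142 kJ
For 3× the reaction as written: 3 × (+142) = +426 kJ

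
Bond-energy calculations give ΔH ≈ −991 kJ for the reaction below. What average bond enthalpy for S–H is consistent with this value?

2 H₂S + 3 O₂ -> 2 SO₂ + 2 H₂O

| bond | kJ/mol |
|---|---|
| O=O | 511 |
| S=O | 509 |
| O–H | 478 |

D(S–H) ≈ 356 kJ/mol

Let D be the S–H bond energy.
Σ(broken) = 3×511 + 4×D = 1533 + 4D
Σ(formed) = 4×478 + 4×509 = 3948
ΔH = Σ(broken) − Σ(formed) = (1533 + 4D) − (3948) = −2415 + 4D
Setting this equal to −991 kJ gives 4D = 1424, so D = 356 kJ/mol.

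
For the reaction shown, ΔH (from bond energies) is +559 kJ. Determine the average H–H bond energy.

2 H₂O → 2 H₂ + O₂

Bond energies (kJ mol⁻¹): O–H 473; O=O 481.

Let D be the H–H bond energy.
Σ(broken) = 4×473 = 1892
Σ(formed) = 2×D + 1×481 = 481 + 2D
ΔH = Σ(broken) − Σ(formed) = (1892) − (481 + 2D) = +1411 − 2D
Setting this equal to +559 kJ gives 2D = 852, so D = 426 kJ/mol.

D(H–H) ≈ 426 kJ/mol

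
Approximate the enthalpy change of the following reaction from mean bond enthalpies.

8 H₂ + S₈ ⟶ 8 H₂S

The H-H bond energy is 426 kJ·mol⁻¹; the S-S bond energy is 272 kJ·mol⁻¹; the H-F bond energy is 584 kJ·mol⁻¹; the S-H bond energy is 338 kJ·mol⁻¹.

ΔH ≈ +176 kJ

Bonds broken (reactants):
  H-H: 8 × 426 = 3408
  S-S: 8 × 272 = 2176
  Σ(broken) = 5584 kJ
Bonds formed (products):
  S-H: 16 × 338 = 5408
  Σ(formed) = 5408 kJ
ΔH = Σ(broken) − Σ(formed) = 5584 − 5408 = +176 kJ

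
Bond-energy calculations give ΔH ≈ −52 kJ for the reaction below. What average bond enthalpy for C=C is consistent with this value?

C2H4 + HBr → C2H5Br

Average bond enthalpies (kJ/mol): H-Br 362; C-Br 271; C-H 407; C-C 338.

D(C=C) ≈ 602 kJ/mol

Let D be the C=C bond energy.
Σ(broken) = 4×407 + 1×D + 1×362 = 1990 + D
Σ(formed) = 1×271 + 1×338 + 5×407 = 2644
ΔH = Σ(broken) − Σ(formed) = (1990 + D) − (2644) = −654 + D
Setting this equal to −52 kJ gives D = 602 kJ/mol.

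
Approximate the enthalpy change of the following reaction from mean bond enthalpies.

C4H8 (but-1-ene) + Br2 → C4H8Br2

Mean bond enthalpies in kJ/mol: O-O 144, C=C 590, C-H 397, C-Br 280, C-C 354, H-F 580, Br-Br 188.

ΔH ≈ −136 kJ

Bonds broken (reactants):
  Br-Br: 1 × 188 = 188
  C-C: 2 × 354 = 708
  C-H: 8 × 397 = 3176
  C=C: 1 × 590 = 590
  Σ(broken) = 4662 kJ
Bonds formed (products):
  C-Br: 2 × 280 = 560
  C-C: 3 × 354 = 1062
  C-H: 8 × 397 = 3176
  Σ(formed) = 4798 kJ
ΔH = Σ(broken) − Σ(formed) = 4662 − 4798 = −136 kJ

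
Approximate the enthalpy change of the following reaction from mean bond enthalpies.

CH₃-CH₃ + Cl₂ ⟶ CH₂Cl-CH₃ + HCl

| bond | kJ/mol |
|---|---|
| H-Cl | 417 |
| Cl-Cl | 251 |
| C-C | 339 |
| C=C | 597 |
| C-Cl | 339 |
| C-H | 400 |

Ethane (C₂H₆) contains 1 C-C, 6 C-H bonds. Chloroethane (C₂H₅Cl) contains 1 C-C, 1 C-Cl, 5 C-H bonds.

Bonds broken (reactants):
  C-C: 1 × 339 = 339
  C-H: 6 × 400 = 2400
  Cl-Cl: 1 × 251 = 251
  Σ(broken) = 2990 kJ
Bonds formed (products):
  C-C: 1 × 339 = 339
  C-Cl: 1 × 339 = 339
  C-H: 5 × 400 = 2000
  H-Cl: 1 × 417 = 417
  Σ(formed) = 3095 kJ
ΔH = Σ(broken) − Σ(formed) = 2990 − 3095 = −105 kJ

ΔH ≈ −105 kJ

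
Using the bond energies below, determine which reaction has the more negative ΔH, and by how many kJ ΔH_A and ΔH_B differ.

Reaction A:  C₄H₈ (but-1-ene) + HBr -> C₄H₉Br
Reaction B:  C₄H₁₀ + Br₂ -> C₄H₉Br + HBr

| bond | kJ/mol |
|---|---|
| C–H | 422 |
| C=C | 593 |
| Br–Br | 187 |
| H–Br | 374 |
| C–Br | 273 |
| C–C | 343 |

Reaction A, by 33 kJ

Reaction A:
  Bonds broken (reactants):
    C–C: 2 × 343 = 686
    C–H: 8 × 422 = 3376
    C=C: 1 × 593 = 593
    H–Br: 1 × 374 = 374
    Σ(broken) = 5029 kJ
  Bonds formed (products):
    C–Br: 1 × 273 = 273
    C–C: 3 × 343 = 1029
    C–H: 9 × 422 = 3798
    Σ(formed) = 5100 kJ
  ΔH_A = 5029 − 5100 = −71 kJ
Reaction B:
  Bonds broken (reactants):
    Br–Br: 1 × 187 = 187
    C–C: 3 × 343 = 1029
    C–H: 10 × 422 = 4220
    Σ(broken) = 5436 kJ
  Bonds formed (products):
    C–Br: 1 × 273 = 273
    C–C: 3 × 343 = 1029
    C–H: 9 × 422 = 3798
    H–Br: 1 × 374 = 374
    Σ(formed) = 5474 kJ
  ΔH_B = 5436 − 5474 = −38 kJ
ΔH_A − ΔH_B = −33 kJ, so reaction A has the more negative ΔH; |ΔH_A − ΔH_B| = 33 kJ.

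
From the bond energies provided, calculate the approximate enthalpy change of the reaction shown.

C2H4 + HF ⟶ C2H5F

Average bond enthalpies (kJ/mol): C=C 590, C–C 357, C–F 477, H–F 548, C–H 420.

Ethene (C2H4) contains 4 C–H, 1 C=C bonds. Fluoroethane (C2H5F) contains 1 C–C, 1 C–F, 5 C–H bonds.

ΔH ≈ −116 kJ

Bonds broken (reactants):
  C–H: 4 × 420 = 1680
  C=C: 1 × 590 = 590
  H–F: 1 × 548 = 548
  Σ(broken) = 2818 kJ
Bonds formed (products):
  C–C: 1 × 357 = 357
  C–F: 1 × 477 = 477
  C–H: 5 × 420 = 2100
  Σ(formed) = 2934 kJ
ΔH = Σ(broken) − Σ(formed) = 2818 − 2934 = −116 kJ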